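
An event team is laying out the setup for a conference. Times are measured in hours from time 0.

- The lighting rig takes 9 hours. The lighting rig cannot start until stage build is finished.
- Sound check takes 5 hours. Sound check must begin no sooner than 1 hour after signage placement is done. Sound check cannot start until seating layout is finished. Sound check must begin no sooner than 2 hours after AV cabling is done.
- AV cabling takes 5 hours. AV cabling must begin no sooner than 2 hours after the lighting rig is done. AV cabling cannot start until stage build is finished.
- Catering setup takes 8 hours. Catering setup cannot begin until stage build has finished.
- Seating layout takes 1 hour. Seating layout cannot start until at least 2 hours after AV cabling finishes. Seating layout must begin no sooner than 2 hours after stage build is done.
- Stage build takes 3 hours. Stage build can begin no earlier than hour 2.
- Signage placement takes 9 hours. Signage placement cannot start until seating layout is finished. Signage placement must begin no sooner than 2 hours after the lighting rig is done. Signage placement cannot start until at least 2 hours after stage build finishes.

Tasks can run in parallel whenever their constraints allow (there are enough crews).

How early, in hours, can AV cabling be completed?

After its own release at hour 2, stage build can start at hour 2 and finishes at hour 5.
The lighting rig waits on stage build (finishes hour 5), so it starts at hour 5 and finishes at 5 + 9 = hour 14.
For AV cabling: the lighting rig (finishes hour 14, plus 2-hour gap → hour 16); stage build (finishes hour 5). Taking the maximum gives a start of hour 16, and it finishes at 16 + 5 = hour 21.

21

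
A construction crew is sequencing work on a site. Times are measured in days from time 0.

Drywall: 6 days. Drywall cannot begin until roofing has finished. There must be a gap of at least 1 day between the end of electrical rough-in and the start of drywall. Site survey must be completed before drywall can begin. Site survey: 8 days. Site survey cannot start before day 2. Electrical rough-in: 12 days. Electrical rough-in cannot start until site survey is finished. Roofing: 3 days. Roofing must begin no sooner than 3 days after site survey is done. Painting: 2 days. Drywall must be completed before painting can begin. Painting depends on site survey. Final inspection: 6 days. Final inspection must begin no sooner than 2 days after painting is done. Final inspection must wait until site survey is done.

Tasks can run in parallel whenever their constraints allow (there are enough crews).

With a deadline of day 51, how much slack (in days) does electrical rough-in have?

12

Site survey cannot begin until its own release at day 2. It runs from day 2 to 2 + 8 = day 10.
Electrical rough-in waits on site survey (finishes day 10), so it starts at day 10 and finishes at 10 + 12 = day 22.

Working backward from the deadline:
Nothing follows final inspection; the deadline of day 51 is its only limit. It must start by 51 − 6 = day 45.
Painting must finish before final inspection (must start by day 45, minus 2-day gap → day 43). With a 2-day duration, painting must start by 43 − 2 = day 41.
Drywall feeds into painting (must start by day 41); so drywall must finish by day 41 and therefore start by day 35.
Since drywall (must start by day 35, minus 1-day gap → day 34) depends on it, electrical rough-in must finish by day 34. Backing off its 12-day duration gives a latest start of day 22.
So electrical rough-in can start as early as day 10 and as late as day 22, giving 22 − 10 = 12 days of slack.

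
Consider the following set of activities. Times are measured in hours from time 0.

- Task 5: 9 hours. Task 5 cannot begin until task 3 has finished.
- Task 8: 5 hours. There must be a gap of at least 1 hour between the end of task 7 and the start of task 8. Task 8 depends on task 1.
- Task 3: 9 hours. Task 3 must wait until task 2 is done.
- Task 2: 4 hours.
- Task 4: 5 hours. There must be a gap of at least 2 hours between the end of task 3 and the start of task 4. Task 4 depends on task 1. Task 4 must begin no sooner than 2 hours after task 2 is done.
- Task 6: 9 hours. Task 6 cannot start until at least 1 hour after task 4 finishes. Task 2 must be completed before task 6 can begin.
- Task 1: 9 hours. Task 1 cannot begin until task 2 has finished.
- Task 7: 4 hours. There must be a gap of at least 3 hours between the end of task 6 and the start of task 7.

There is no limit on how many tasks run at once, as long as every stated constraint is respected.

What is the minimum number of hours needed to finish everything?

43

Task 2 can start immediately at hour 0; it finishes at hour 4.
Task 3 cannot begin until task 2 (finishes hour 4). It runs from hour 4 to 4 + 9 = hour 13.
Task 5 waits on task 3 (finishes hour 13), so it starts at hour 13 and finishes at 13 + 9 = hour 22.
Task 1 waits on task 2 (finishes hour 4), so it starts at hour 4 and finishes at 4 + 9 = hour 13.
For task 4: task 3 (finishes hour 13, plus 2-hour gap → hour 15); task 1 (finishes hour 13); task 2 (finishes hour 4, plus 2-hour gap → hour 6). Taking the maximum gives a start of hour 15, and it finishes at 15 + 5 = hour 20.
For task 6: task 4 (finishes hour 20, plus 1-hour gap → hour 21); task 2 (finishes hour 4). Taking the maximum gives a start of hour 21, and it finishes at 21 + 9 = hour 30.
After task 6 (finishes hour 30, plus 3-hour gap → hour 33), task 7 can start at hour 33 and finishes at hour 37.
Task 8 has to wait for task 7 (finishes hour 37, plus 1-hour gap → hour 38); task 1 (finishes hour 13). The latest of these is hour 38, so task 8 runs hour 38 to 38 + 5 = hour 43.
All tasks are finished once the last one completes. Finish times: Task 1 at 13, Task 2 at 4, Task 3 at 13, Task 4 at 20, Task 5 at 22, Task 6 at 30, Task 7 at 37, Task 8 at 43. The latest is hour 43.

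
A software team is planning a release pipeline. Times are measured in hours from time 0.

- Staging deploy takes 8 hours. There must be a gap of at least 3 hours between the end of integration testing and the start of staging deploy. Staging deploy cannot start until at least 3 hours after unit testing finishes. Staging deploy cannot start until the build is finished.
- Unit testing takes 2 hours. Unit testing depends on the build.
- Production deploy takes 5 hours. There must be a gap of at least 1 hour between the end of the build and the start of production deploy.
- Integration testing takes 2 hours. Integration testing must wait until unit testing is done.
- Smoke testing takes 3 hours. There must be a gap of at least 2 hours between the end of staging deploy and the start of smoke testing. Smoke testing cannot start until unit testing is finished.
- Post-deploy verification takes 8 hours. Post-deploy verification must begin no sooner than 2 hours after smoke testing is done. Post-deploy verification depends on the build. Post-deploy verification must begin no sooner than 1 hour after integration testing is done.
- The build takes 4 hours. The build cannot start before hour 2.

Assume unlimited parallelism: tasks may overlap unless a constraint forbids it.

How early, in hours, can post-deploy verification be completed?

After its own release at hour 2, the build can start at hour 2 and finishes at hour 6.
After the build (finishes hour 6), unit testing can start at hour 6 and finishes at hour 8.
Integration testing cannot begin until unit testing (finishes hour 8). It runs from hour 8 to 8 + 2 = hour 10.
Staging deploy has to wait for integration testing (finishes hour 10, plus 3-hour gap → hour 13); unit testing (finishes hour 8, plus 3-hour gap → hour 11); the build (finishes hour 6). The latest of these is hour 13, so staging deploy runs hour 13 to 13 + 8 = hour 21.
Smoke testing has to wait for staging deploy (finishes hour 21, plus 2-hour gap → hour 23); unit testing (finishes hour 8). The latest of these is hour 23, so smoke testing runs hour 23 to 23 + 3 = hour 26.
Post-deploy verification needs all of smoke testing (finishes hour 26, plus 2-hour gap → hour 28); the build (finishes hour 6); integration testing (finishes hour 10, plus 1-hour gap → hour 11). That puts its earliest start at hour 28; it finishes at 28 + 8 = hour 36.

36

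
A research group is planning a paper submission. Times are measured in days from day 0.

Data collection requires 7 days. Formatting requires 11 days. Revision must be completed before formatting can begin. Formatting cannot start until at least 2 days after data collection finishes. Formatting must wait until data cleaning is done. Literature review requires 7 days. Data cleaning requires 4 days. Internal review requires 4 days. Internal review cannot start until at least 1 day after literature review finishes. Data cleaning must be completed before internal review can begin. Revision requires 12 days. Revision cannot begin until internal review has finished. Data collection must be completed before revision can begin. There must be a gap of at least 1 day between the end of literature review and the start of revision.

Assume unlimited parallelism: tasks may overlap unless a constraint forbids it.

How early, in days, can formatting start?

24

Data cleaning can start immediately at day 0; it finishes at day 4.
Nothing blocks data collection, so it runs from day 0 to day 7.
Literature review has no prerequisites, so it starts at day 0 and finishes at day 7.
For internal review: literature review (finishes day 7, plus 1-day gap → day 8); data cleaning (finishes day 4). Taking the maximum gives a start of day 8, and it finishes at 8 + 4 = day 12.
Revision has to wait for internal review (finishes day 12); data collection (finishes day 7); literature review (finishes day 7, plus 1-day gap → day 8). The latest of these is day 12, so revision runs day 12 to 12 + 12 = day 24.
Formatting waits on revision (finishes day 24); data collection (finishes day 7, plus 2-day gap → day 9); data cleaning (finishes day 4). The latest of these is day 24, which is the earliest formatting can start.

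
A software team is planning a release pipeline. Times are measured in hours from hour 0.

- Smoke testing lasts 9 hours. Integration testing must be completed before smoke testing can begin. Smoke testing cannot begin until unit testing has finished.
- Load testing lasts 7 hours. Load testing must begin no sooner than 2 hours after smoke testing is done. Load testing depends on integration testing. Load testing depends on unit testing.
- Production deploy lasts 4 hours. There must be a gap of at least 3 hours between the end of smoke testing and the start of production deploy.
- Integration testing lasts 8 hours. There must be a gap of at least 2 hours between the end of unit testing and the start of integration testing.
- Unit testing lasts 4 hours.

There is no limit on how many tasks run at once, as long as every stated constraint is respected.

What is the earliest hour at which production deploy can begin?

Unit testing has no prerequisites, so it starts at hour 0 and finishes at hour 4.
After unit testing (finishes hour 4, plus 2-hour gap → hour 6), integration testing can start at hour 6 and finishes at hour 14.
For smoke testing: integration testing (finishes hour 14); unit testing (finishes hour 4). Taking the maximum gives a start of hour 14, and it finishes at 14 + 9 = hour 23.
Production deploy waits on smoke testing (finishes hour 23, plus 3-hour gap → hour 26), so the earliest it can start is hour 26.

26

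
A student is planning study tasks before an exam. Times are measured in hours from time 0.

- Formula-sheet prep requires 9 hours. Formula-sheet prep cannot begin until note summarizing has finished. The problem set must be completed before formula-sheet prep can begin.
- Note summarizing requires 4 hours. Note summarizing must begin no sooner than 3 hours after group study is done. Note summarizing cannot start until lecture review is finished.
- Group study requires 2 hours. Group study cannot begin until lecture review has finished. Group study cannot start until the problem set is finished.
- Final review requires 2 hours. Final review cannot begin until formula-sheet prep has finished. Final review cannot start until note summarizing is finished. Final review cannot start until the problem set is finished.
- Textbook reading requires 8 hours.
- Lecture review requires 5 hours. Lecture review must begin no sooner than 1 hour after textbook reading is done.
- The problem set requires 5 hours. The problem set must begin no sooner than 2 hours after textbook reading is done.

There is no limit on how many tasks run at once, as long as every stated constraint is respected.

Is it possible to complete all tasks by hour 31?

No

Textbook reading has no prerequisites, so it starts at hour 0 and finishes at hour 8.
After textbook reading (finishes hour 8, plus 2-hour gap → hour 10), the problem set can start at hour 10 and finishes at hour 15.
Lecture review waits on textbook reading (finishes hour 8, plus 1-hour gap → hour 9), so it starts at hour 9 and finishes at 9 + 5 = hour 14.
Group study needs all of lecture review (finishes hour 14); the problem set (finishes hour 15). That puts its earliest start at hour 15; it finishes at 15 + 2 = hour 17.
Note summarizing cannot start until group study (finishes hour 17, plus 3-hour gap → hour 20); lecture review (finishes hour 14). The controlling bound is hour 20, so note summarizing finishes at 20 + 4 = hour 24.
For formula-sheet prep: note summarizing (finishes hour 24); the problem set (finishes hour 15). Taking the maximum gives a start of hour 24, and it finishes at 24 + 9 = hour 33.
Final review has to wait for formula-sheet prep (finishes hour 33); note summarizing (finishes hour 24); the problem set (finishes hour 15). The latest of these is hour 33, so final review runs hour 33 to 33 + 2 = hour 35.
The earliest everything can be done is hour 35, which is after the deadline of 31, so it is not possible.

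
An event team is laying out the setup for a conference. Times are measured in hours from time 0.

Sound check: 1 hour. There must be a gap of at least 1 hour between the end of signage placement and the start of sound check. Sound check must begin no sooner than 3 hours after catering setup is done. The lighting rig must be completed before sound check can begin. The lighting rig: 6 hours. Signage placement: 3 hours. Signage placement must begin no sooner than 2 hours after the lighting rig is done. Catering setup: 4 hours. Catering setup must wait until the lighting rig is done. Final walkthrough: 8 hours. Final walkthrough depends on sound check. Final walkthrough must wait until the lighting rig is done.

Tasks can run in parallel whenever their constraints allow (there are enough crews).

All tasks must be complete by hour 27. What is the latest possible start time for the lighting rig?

Final walkthrough has no dependents, so it just needs to finish by hour 27. Starting by 27 − 8 = hour 19 achieves that.
Sound check has to be done before final walkthrough (must start by hour 19). That means finishing by hour 19, i.e. starting by 19 − 1 = hour 18.
Signage placement has to be done before sound check (must start by hour 18, minus 1-hour gap → hour 17). That means finishing by hour 17, i.e. starting by 17 − 3 = hour 14.
Catering setup must finish before sound check (must start by hour 18, minus 3-hour gap → hour 15). With a 4-hour duration, catering setup must start by 15 − 4 = hour 11.
For the lighting rig: signage placement (must start by hour 14, minus 2-hour gap → hour 12); catering setup (must start by hour 11); sound check (must start by hour 18); final walkthrough (must start by hour 19). The most restrictive is hour 11; with a 6-hour duration, the lighting rig must start by hour 5.

5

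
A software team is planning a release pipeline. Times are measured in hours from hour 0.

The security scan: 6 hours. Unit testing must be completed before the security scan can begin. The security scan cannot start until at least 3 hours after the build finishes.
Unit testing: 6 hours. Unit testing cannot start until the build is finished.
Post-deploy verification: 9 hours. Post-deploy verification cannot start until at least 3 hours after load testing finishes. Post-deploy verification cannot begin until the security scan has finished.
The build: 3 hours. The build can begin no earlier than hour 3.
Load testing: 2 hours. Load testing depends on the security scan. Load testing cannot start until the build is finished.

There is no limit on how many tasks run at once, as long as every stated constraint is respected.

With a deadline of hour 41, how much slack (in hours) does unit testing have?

After its own release at hour 3, the build can start at hour 3 and finishes at hour 6.
After the build (finishes hour 6), unit testing can start at hour 6 and finishes at hour 12.

Working backward from the deadline:
To finish by hour 41, post-deploy verification (duration 9) must start no later than hour 32.
Load testing has to be done before post-deploy verification (must start by hour 32, minus 3-hour gap → hour 29). That means finishing by hour 29, i.e. starting by 29 − 2 = hour 27.
For the security scan: load testing (must start by hour 27); post-deploy verification (must start by hour 32). The most restrictive is hour 27; with a 6-hour duration, the security scan must start by hour 21.
Unit testing feeds into the security scan (must start by hour 21); so unit testing must finish by hour 21 and therefore start by hour 15.
So unit testing can start as early as hour 6 and as late as hour 15, giving 15 − 6 = 9 hours of slack.

9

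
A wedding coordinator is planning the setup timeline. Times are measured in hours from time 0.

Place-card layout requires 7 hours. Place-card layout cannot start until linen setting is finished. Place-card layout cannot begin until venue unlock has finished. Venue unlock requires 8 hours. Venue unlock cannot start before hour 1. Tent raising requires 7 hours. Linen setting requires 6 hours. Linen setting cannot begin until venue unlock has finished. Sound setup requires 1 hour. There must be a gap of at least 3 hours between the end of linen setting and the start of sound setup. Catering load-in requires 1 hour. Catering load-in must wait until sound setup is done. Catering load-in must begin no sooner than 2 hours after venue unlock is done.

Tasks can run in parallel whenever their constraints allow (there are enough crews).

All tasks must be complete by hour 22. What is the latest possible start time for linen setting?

9

Catering load-in must finish by hour 22; it takes 1 hour, so it must start by 22 − 1 = hour 21.
Sound setup feeds into catering load-in (must start by hour 21); so sound setup must finish by hour 21 and therefore start by hour 20.
Nothing follows place-card layout; the deadline of hour 22 is its only limit. It must start by 22 − 7 = hour 15.
Linen setting must finish in time for sound setup (must start by hour 20, minus 3-hour gap → hour 17); place-card layout (must start by hour 15). The tightest is hour 15, so linen setting must start by 15 − 6 = hour 9.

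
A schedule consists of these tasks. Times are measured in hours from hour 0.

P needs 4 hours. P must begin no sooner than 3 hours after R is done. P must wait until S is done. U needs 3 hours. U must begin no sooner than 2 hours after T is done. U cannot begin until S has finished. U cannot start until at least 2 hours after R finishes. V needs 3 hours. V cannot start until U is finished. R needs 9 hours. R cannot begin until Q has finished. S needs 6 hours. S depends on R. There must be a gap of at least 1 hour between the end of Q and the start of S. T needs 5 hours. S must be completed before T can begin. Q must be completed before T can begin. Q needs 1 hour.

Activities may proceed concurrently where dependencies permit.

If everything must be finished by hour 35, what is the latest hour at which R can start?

P must finish by hour 35; it takes 4 hours, so it must start by 35 − 4 = hour 31.
V has no dependents, so it just needs to finish by hour 35. Starting by 35 − 3 = hour 32 achieves that.
U feeds into V (must start by hour 32); so U must finish by hour 32 and therefore start by hour 29.
Since U (must start by hour 29, minus 2-hour gap → hour 27) depends on it, T must finish by hour 27. Backing off its 5-hour duration gives a latest start of hour 22.
S has several dependents: P (must start by hour 31); T (must start by hour 22); U (must start by hour 29). The earliest of those limits is hour 22, so S must start by 22 − 6 = hour 16.
R feeds P (must start by hour 31, minus 3-hour gap → hour 28); S (must start by hour 16); U (must start by hour 29, minus 2-hour gap → hour 27). Taking the minimum, R must finish by hour 16 and start by 16 − 9 = hour 7.

7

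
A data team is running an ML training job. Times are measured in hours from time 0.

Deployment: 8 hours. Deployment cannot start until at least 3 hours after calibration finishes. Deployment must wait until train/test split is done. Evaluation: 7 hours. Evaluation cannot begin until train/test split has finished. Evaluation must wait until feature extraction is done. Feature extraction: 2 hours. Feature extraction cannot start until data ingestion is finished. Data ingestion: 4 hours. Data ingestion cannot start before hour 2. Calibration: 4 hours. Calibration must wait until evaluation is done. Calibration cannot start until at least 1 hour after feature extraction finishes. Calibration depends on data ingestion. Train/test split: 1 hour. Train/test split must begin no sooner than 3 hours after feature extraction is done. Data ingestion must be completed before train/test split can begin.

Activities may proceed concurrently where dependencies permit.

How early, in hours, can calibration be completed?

23

Data ingestion waits on its own release at hour 2, so it starts at hour 2 and finishes at 2 + 4 = hour 6.
After data ingestion (finishes hour 6), feature extraction can start at hour 6 and finishes at hour 8.
For train/test split: feature extraction (finishes hour 8, plus 3-hour gap → hour 11); data ingestion (finishes hour 6). Taking the maximum gives a start of hour 11, and it finishes at 11 + 1 = hour 12.
Evaluation needs all of train/test split (finishes hour 12); feature extraction (finishes hour 8). That puts its earliest start at hour 12; it finishes at 12 + 7 = hour 19.
For calibration: evaluation (finishes hour 19); feature extraction (finishes hour 8, plus 1-hour gap → hour 9); data ingestion (finishes hour 6). Taking the maximum gives a start of hour 19, and it finishes at 19 + 4 = hour 23.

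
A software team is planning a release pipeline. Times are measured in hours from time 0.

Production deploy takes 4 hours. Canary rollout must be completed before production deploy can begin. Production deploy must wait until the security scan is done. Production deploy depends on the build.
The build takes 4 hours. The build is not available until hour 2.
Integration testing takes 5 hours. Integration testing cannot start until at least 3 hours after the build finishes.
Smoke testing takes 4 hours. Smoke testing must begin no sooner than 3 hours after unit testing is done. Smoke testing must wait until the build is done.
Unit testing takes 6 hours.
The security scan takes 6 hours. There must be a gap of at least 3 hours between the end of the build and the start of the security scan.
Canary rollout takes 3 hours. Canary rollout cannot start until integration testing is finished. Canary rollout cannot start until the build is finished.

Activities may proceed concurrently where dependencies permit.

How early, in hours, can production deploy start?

The build cannot begin until its own release at hour 2. It runs from hour 2 to 2 + 4 = hour 6.
The security scan waits on the build (finishes hour 6, plus 3-hour gap → hour 9), so it starts at hour 9 and finishes at 9 + 6 = hour 15.
Integration testing waits on the build (finishes hour 6, plus 3-hour gap → hour 9), so it starts at hour 9 and finishes at 9 + 5 = hour 14.
Canary rollout needs all of integration testing (finishes hour 14); the build (finishes hour 6). That puts its earliest start at hour 14; it finishes at 14 + 3 = hour 17.
Production deploy waits on canary rollout (finishes hour 17); the security scan (finishes hour 15); the build (finishes hour 6). The latest of these is hour 17, which is the earliest production deploy can start.

17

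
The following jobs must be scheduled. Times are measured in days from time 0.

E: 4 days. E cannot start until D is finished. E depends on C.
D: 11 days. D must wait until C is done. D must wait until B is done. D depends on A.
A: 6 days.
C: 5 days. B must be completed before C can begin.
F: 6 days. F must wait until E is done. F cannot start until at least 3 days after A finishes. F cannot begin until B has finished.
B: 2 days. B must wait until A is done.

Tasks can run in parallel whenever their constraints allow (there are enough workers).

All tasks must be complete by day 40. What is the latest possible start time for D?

19

F must finish by day 40; it takes 6 days, so it must start by 40 − 6 = day 34.
E must finish before F (must start by day 34). With a 4-day duration, E must start by 34 − 4 = day 30.
D must finish before E (must start by day 30). With an 11-day duration, D must start by 30 − 11 = day 19.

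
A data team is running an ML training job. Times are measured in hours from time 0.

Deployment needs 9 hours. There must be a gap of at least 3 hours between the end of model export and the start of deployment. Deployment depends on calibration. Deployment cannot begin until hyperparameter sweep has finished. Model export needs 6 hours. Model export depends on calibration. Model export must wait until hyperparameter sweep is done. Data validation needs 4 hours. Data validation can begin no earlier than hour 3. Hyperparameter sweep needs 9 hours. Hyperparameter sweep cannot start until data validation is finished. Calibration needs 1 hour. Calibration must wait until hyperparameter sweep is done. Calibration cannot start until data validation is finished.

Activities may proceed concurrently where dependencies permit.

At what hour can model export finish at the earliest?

After its own release at hour 3, data validation can start at hour 3 and finishes at hour 7.
Hyperparameter sweep waits on data validation (finishes hour 7), so it starts at hour 7 and finishes at 7 + 9 = hour 16.
Calibration cannot start until hyperparameter sweep (finishes hour 16); data validation (finishes hour 7). The controlling bound is hour 16, so calibration finishes at 16 + 1 = hour 17.
Model export has to wait for calibration (finishes hour 17); hyperparameter sweep (finishes hour 16). The latest of these is hour 17, so model export runs hour 17 to 17 + 6 = hour 23.

23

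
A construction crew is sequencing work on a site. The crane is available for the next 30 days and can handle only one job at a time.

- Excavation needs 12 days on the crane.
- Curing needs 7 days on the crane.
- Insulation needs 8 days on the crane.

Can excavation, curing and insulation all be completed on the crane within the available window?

Running back to back, the jobs need 12 + 7 + 8 = 27 days on the crane.
Since 27 ≤ 30, they fit within the window.

Yes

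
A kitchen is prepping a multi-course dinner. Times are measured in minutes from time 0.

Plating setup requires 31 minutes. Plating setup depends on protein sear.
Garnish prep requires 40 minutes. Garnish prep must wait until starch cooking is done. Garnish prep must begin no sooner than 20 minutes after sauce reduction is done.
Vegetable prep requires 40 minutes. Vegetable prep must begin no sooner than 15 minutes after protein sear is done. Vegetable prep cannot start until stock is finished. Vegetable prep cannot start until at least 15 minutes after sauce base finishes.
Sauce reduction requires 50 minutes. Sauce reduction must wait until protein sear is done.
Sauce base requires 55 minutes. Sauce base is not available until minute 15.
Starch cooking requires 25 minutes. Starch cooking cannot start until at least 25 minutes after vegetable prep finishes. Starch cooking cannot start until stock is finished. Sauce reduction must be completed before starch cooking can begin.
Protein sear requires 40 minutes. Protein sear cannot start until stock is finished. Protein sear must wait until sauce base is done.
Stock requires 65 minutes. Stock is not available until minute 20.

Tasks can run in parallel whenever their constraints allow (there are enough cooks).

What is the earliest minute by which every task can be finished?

270

Sauce base waits on its own release at minute 15, so it starts at minute 15 and finishes at 15 + 55 = minute 70.
After its own release at minute 20, stock can start at minute 20 and finishes at minute 85.
Protein sear cannot start until stock (finishes minute 85); sauce base (finishes minute 70). The controlling bound is minute 85, so protein sear finishes at 85 + 40 = minute 125.
Plating setup waits on protein sear (finishes minute 125), so it starts at minute 125 and finishes at 125 + 31 = minute 156.
Sauce reduction waits on protein sear (finishes minute 125), so it starts at minute 125 and finishes at 125 + 50 = minute 175.
Vegetable prep cannot start until protein sear (finishes minute 125, plus 15-minute gap → minute 140); stock (finishes minute 85); sauce base (finishes minute 70, plus 15-minute gap → minute 85). The controlling bound is minute 140, so vegetable prep finishes at 140 + 40 = minute 180.
Starch cooking needs all of vegetable prep (finishes minute 180, plus 25-minute gap → minute 205); stock (finishes minute 85); sauce reduction (finishes minute 175). That puts its earliest start at minute 205; it finishes at 205 + 25 = minute 230.
Garnish prep cannot start until starch cooking (finishes minute 230); sauce reduction (finishes minute 175, plus 20-minute gap → minute 195). The controlling bound is minute 230, so garnish prep finishes at 230 + 40 = minute 270.
All tasks are finished once the last one completes. Finish times: Stock at 85, Sauce base at 70, Protein sear at 125, Vegetable prep at 180, Sauce reduction at 175, Starch cooking at 230, Plating setup at 156, Garnish prep at 270. The latest is minute 270.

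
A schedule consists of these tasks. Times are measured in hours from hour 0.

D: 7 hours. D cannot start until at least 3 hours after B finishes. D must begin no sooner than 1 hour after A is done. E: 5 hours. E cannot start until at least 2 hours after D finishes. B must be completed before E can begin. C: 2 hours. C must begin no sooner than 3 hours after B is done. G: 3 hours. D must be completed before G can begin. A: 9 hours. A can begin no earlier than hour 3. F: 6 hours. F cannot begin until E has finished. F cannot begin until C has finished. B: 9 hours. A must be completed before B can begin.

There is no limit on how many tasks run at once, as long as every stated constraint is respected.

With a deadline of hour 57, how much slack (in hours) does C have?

25

A waits on its own release at hour 3, so it starts at hour 3 and finishes at 3 + 9 = hour 12.
After A (finishes hour 12), B can start at hour 12 and finishes at hour 21.
After B (finishes hour 21, plus 3-hour gap → hour 24), C can start at hour 24 and finishes at hour 26.

Working backward from the deadline:
F must finish by hour 57; it takes 6 hours, so it must start by 57 − 6 = hour 51.
C has to be done before F (must start by hour 51). That means finishing by hour 51, i.e. starting by 51 − 2 = hour 49.
So C can start as early as hour 24 and as late as hour 49, giving 49 − 24 = 25 hours of slack.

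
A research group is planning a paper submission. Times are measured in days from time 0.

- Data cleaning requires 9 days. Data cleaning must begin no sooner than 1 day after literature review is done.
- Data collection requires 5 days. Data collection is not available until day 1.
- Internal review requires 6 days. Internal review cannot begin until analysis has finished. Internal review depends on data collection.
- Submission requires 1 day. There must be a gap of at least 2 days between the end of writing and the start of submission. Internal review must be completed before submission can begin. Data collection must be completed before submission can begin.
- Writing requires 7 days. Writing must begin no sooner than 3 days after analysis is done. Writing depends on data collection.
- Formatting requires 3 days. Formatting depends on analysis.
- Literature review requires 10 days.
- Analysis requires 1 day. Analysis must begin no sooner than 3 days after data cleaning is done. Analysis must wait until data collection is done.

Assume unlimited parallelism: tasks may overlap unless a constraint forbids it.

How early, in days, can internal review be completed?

30

Data collection waits on its own release at day 1, so it starts at day 1 and finishes at 1 + 5 = day 6.
Nothing blocks literature review, so it runs from day 0 to day 10.
Data cleaning cannot begin until literature review (finishes day 10, plus 1-day gap → day 11). It runs from day 11 to 11 + 9 = day 20.
Analysis cannot start until data cleaning (finishes day 20, plus 3-day gap → day 23); data collection (finishes day 6). The controlling bound is day 23, so analysis finishes at 23 + 1 = day 24.
For internal review: analysis (finishes day 24); data collection (finishes day 6). Taking the maximum gives a start of day 24, and it finishes at 24 + 6 = day 30.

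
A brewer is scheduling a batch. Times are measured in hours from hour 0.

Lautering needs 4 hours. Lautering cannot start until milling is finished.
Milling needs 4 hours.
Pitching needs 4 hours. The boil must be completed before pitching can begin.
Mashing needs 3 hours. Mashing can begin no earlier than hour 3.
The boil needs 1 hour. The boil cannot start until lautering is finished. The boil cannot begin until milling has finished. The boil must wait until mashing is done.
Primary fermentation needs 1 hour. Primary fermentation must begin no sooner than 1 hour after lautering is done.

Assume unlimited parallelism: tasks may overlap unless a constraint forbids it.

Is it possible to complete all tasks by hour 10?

No

Mashing waits on its own release at hour 3, so it starts at hour 3 and finishes at 3 + 3 = hour 6.
Milling can start immediately at hour 0; it finishes at hour 4.
Lautering waits on milling (finishes hour 4), so it starts at hour 4 and finishes at 4 + 4 = hour 8.
Primary fermentation cannot begin until lautering (finishes hour 8, plus 1-hour gap → hour 9). It runs from hour 9 to 9 + 1 = hour 10.
The boil needs all of lautering (finishes hour 8); milling (finishes hour 4); mashing (finishes hour 6). That puts its earliest start at hour 8; it finishes at 8 + 1 = hour 9.
Pitching waits on the boil (finishes hour 9), so it starts at hour 9 and finishes at 9 + 4 = hour 13.
The earliest everything can be done is hour 13, which is after the deadline of 10, so it is not possible.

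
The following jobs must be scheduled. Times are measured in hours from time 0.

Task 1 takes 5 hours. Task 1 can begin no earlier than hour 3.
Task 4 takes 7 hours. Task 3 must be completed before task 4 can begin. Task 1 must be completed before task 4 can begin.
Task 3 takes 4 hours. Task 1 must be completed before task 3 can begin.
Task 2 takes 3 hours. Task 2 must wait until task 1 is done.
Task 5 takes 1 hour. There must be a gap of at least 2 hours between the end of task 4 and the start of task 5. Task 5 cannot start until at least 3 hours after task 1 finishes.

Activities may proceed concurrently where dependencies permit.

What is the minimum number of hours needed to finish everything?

Task 1 cannot begin until its own release at hour 3. It runs from hour 3 to 3 + 5 = hour 8.
Task 3 cannot begin until task 1 (finishes hour 8). It runs from hour 8 to 8 + 4 = hour 12.
For task 4: task 3 (finishes hour 12); task 1 (finishes hour 8). Taking the maximum gives a start of hour 12, and it finishes at 12 + 7 = hour 19.
Task 5 cannot start until task 4 (finishes hour 19, plus 2-hour gap → hour 21); task 1 (finishes hour 8, plus 3-hour gap → hour 11). The controlling bound is hour 21, so task 5 finishes at 21 + 1 = hour 22.
After task 1 (finishes hour 8), task 2 can start at hour 8 and finishes at hour 11.
All tasks are finished once the last one completes. Finish times: Task 1 at 8, Task 2 at 11, Task 3 at 12, Task 4 at 19, Task 5 at 22. The latest is hour 22.

22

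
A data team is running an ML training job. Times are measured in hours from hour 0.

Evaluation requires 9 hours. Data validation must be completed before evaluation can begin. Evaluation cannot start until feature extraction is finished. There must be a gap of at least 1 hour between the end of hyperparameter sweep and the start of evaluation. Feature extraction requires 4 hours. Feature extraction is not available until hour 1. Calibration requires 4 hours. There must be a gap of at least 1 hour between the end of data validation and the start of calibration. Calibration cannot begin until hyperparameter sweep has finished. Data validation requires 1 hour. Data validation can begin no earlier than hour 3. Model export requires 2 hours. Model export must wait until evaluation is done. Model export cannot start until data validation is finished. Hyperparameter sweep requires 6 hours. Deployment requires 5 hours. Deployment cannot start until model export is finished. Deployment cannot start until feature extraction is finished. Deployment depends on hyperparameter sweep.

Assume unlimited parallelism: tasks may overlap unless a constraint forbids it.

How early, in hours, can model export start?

16

Hyperparameter sweep can start immediately at hour 0; it finishes at hour 6.
After its own release at hour 1, feature extraction can start at hour 1 and finishes at hour 5.
Data validation cannot begin until its own release at hour 3. It runs from hour 3 to 3 + 1 = hour 4.
Evaluation has to wait for data validation (finishes hour 4); feature extraction (finishes hour 5); hyperparameter sweep (finishes hour 6, plus 1-hour gap → hour 7). The latest of these is hour 7, so evaluation runs hour 7 to 7 + 9 = hour 16.
Model export waits on evaluation (finishes hour 16); data validation (finishes hour 4). The latest of these is hour 16, which is the earliest model export can start.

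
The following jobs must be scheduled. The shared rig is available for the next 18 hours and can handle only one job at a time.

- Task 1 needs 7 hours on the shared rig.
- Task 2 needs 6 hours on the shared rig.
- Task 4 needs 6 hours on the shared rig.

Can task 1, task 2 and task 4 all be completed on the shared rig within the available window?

No

Running back to back, the jobs need 7 + 6 + 6 = 19 hours on the shared rig.
Since 19 > 18, they cannot all fit.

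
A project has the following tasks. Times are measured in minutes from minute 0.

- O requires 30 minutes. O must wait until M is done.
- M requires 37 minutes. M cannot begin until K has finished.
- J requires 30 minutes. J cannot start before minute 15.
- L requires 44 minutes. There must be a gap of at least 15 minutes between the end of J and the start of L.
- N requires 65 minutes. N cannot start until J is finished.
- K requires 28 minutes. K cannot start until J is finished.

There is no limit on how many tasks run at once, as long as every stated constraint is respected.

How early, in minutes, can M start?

73

J waits on its own release at minute 15, so it starts at minute 15 and finishes at 15 + 30 = minute 45.
After J (finishes minute 45), K can start at minute 45 and finishes at minute 73.
M waits on K (finishes minute 73), so the earliest it can start is minute 73.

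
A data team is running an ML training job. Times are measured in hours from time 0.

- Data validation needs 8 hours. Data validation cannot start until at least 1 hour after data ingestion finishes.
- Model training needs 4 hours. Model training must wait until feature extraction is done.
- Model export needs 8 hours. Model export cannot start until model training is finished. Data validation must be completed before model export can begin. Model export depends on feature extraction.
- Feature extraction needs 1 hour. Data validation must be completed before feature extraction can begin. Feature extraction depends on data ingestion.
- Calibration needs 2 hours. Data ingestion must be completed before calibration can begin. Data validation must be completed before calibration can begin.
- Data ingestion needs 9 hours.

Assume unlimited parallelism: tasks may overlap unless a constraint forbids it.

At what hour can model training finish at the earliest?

23

Nothing blocks data ingestion, so it runs from hour 0 to hour 9.
After data ingestion (finishes hour 9, plus 1-hour gap → hour 10), data validation can start at hour 10 and finishes at hour 18.
Feature extraction has to wait for data validation (finishes hour 18); data ingestion (finishes hour 9). The latest of these is hour 18, so feature extraction runs hour 18 to 18 + 1 = hour 19.
Model training waits on feature extraction (finishes hour 19), so it starts at hour 19 and finishes at 19 + 4 = hour 23.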